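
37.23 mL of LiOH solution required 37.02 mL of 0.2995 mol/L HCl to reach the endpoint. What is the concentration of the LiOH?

0.298 M

n(HCl) delivered = 0.2995 x 0.03702 = 0.01109 mol.
For a 1:1 reaction, n(LiOH) = 0.01109 mol.
[LiOH] = 0.01109 mol / 0.03723 L = 0.298 M.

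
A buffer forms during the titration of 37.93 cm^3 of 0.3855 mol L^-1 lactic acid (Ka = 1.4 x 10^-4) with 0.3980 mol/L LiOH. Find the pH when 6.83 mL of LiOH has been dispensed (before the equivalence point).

3.21

Initial n(HC3H5O3) = 0.3855 x 0.03793 = 0.01462 mol.
n(LiOH) added = 0.3980 x 0.006830 = 0.002718 mol, converting that many moles of HC3H5O3 to C3H5O3-.
Remaining n(HC3H5O3) = 0.01190 mol; n(C3H5O3-) = 0.002718 mol.
By Henderson-Hasselbalch, pH = pKa + log([A^-]/[HA]) = 3.85 + log(0.002718/0.01190) = 3.85 + (-0.64) = 3.21.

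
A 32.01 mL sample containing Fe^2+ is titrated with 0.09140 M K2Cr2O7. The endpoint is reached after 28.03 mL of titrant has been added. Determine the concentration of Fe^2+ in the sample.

n(K2Cr2O7) = 0.09140 x 0.02803 = 0.002562 mol.
From the balanced equation, 1 mol K2Cr2O7 reacts with 6 mol Fe^2+, so n(Fe^2+) = 0.002562 x 6/1 = 0.01537 mol.
[Fe^2+] = 0.01537 / 0.03201 L = 0.480 M.

0.480 M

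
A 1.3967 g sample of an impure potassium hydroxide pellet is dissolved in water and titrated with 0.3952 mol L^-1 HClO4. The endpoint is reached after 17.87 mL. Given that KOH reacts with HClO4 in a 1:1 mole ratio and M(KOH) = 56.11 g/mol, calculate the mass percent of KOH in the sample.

n(HClO4) = 0.3952 x 0.01787 = 0.007062 mol.
n(KOH) = 0.007062 / 1 = 0.007062 mol.
mass of KOH = 0.007062 x 56.11 = 0.3963 g.
% purity = 0.3963 / 1.3967 x 100 = 28.4%.

28.4%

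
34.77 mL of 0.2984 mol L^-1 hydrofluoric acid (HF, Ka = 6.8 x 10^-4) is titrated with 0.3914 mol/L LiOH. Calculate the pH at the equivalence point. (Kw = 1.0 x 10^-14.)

n(HF) = 0.2984 x 0.03477 = 0.01038 mol; V(LiOH) at equivalence = 0.01038/0.3914 = 0.02651 L.
At equivalence all the acid is converted to F-; total volume = 0.03477 + 0.02651 = 0.06128 L, so [F-] = 0.01038/0.06128 = 0.1693 M.
Kb = Kw/Ka = 1.0e-14 / 6.8 x 10^-4 = 1.47e-11.
[OH^-] = sqrt(Kb x [F-]) = sqrt(1.47e-11 x 0.1693) = 1.58e-6 M.
pOH = 5.80, so pH = 14.00 - 5.80 = 8.20.

8.20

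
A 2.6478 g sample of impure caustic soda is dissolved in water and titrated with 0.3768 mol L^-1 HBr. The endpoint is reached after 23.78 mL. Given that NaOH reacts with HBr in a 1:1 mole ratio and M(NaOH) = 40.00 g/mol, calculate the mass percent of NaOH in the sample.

n(HBr) = 0.3768 x 0.02378 = 0.008960 mol.
n(NaOH) = 0.008960 / 1 = 0.008960 mol.
mass of NaOH = 0.008960 x 40.00 = 0.3584 g.
% purity = 0.3584 / 2.6478 x 100 = 13.5%.

13.5%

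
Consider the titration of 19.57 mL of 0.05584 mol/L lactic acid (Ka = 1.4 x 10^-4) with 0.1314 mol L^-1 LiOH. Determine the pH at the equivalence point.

n(HC3H5O3) = 0.05584 x 0.01957 = 0.001093 mol; V(LiOH) at equivalence = 0.001093/0.1314 = 0.008317 L.
At equivalence all the acid is converted to C3H5O3-; total volume = 0.01957 + 0.008317 = 0.02789 L, so [C3H5O3-] = 0.001093/0.02789 = 0.03919 M.
Kb = Kw/Ka = 1.0e-14 / 1.4 x 10^-4 = 7.14e-11.
[OH^-] = sqrt(Kb x [C3H5O3-]) = sqrt(7.14e-11 x 0.03919) = 1.67e-6 M.
pOH = 5.78, so pH = 14.00 - 5.78 = 8.22.

8.22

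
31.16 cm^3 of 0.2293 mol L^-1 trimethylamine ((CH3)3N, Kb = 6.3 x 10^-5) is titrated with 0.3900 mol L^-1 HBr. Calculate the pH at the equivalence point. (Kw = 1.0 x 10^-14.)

5.32

n((CH3)3N) = 0.2293 x 0.03116 = 0.007145 mol; V(HBr) at equivalence = 0.007145/0.3900 = 0.01832 L.
At equivalence the base is fully converted to (CH3)3NH+; total volume = 0.04948 L, so [(CH3)3NH+] = 0.007145/0.04948 = 0.1444 M.
Ka((CH3)3NH+) = Kw/Kb = 1.0e-14 / 6.3 x 10^-5 = 1.59e-10.
[H^+] = sqrt(Ka x [(CH3)3NH+]) = sqrt(1.59e-10 x 0.1444) = 4.79e-6 M.
pH = -log(4.79e-6) = 5.32.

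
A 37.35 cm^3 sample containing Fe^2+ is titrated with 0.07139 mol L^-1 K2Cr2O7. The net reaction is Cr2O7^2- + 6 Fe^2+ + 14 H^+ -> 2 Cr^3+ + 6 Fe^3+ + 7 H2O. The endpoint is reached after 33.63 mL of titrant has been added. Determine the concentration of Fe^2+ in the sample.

n(K2Cr2O7) = 0.07139 x 0.03363 = 0.002401 mol.
From the balanced equation, 1 mol K2Cr2O7 reacts with 6 mol Fe^2+, so n(Fe^2+) = 0.002401 x 6/1 = 0.01441 mol.
[Fe^2+] = 0.01441 / 0.03735 L = 0.386 M.

0.386 M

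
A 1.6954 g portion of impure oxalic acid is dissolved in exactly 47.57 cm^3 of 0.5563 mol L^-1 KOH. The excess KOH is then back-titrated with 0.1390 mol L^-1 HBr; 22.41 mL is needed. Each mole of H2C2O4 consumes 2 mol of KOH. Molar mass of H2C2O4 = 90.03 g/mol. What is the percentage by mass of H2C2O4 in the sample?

Total n(KOH) added = 0.5563 x 0.04757 = 0.02646 mol.
n(HBr) used = 0.1390 x 0.02241 = 0.003115 mol, which equals the excess n(KOH).
So n(KOH) consumed by the sample = 0.02646 - 0.003115 = 0.02335 mol.
n(H2C2O4) = 0.02335 / 2 = 0.01167 mol.
mass H2C2O4 = 0.01167 x 90.03 = 1.051 g, so %H2C2O4 = 1.051/1.6954 x 100 = 62.0%.

62.0%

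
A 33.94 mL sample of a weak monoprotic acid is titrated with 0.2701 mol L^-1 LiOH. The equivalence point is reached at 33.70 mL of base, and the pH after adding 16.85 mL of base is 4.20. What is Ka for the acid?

16.85 mL is half of the equivalence volume, so this is the half-equivalence point where [HA] = [A^-].
At half-equivalence pH = pKa, so pKa = 4.20.
Ka = 10^(-4.20) = 6.3 x 10^-5.

6.3 x 10^-5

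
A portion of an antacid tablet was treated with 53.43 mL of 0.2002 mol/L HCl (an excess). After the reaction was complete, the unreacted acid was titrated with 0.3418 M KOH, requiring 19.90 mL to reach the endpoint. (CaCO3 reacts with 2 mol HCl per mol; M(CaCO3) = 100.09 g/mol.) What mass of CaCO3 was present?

0.195 g

Total n(HCl) added = 0.2002 x 0.05343 = 0.01070 mol.
n(KOH) used = 0.3418 x 0.01990 = 0.006802 mol, which equals the excess n(HCl).
So n(HCl) consumed by the sample = 0.01070 - 0.006802 = 0.003895 mol.
n(CaCO3) = 0.003895 / 2 = 0.001947 mol.
mass = 0.001947 mol x 100.09 g/mol = 0.195 g.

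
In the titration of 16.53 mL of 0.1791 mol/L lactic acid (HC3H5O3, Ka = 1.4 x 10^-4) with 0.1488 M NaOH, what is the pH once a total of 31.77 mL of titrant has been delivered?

n(acid) = 0.1791 x 0.01653 = 0.002961 mol; n(NaOH) added = 0.1488 x 0.03177 = 0.004727 mol.
Base is in excess by 0.004727 - 0.002961 = 0.001767 mol in a total volume of 0.04830 L.
[OH^-] = 0.001767/0.04830 = 0.03658 M, so pOH = 1.44 and pH = 14.00 - 1.44 = 12.56.

12.56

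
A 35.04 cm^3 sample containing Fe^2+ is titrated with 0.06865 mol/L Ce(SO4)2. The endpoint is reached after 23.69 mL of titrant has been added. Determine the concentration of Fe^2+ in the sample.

n(Ce(SO4)2) = 0.06865 x 0.02369 = 0.001626 mol.
From the balanced equation, 1 mol Ce(SO4)2 reacts with 1 mol Fe^2+, so n(Fe^2+) = 0.001626 x 1/1 = 0.001626 mol.
[Fe^2+] = 0.001626 / 0.03504 L = 0.0464 M.

0.0464 M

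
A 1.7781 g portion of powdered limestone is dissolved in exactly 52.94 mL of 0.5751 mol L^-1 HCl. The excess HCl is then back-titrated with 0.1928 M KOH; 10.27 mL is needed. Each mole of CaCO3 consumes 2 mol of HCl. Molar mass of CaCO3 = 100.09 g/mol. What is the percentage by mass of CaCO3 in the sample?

80.1%

Total n(HCl) added = 0.5751 x 0.05294 = 0.03045 mol.
n(KOH) used = 0.1928 x 0.01027 = 0.001980 mol, which equals the excess n(HCl).
So n(HCl) consumed by the sample = 0.03045 - 0.001980 = 0.02847 mol.
n(CaCO3) = 0.02847 / 2 = 0.01423 mol.
mass CaCO3 = 0.01423 x 100.09 = 1.425 g, so %CaCO3 = 1.425/1.7781 x 100 = 80.1%.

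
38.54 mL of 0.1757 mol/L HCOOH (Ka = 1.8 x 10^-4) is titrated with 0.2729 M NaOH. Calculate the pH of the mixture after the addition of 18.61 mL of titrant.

4.22

Initial n(HCOOH) = 0.1757 x 0.03854 = 0.006771 mol.
n(NaOH) added = 0.2729 x 0.01861 = 0.005079 mol, converting that many moles of HCOOH to HCOO-.
Remaining n(HCOOH) = 0.001693 mol; n(HCOO-) = 0.005079 mol.
By Henderson-Hasselbalch, pH = pKa + log([A^-]/[HA]) = 3.74 + log(0.005079/0.001693) = 3.74 + (+0.48) = 4.22.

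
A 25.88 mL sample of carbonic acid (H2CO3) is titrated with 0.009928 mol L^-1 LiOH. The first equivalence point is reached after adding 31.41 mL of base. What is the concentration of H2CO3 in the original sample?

0.0120 M

n(LiOH) = 0.009928 x 0.03141 = 0.0003118 mol.
At the first equivalence point, 1 mol OH^- react per mol H2CO3, so n(H2CO3) = 0.0003118 / 1 = 0.0003118 mol.
[H2CO3] = 0.0003118 / 0.02588 L = 0.0120 M.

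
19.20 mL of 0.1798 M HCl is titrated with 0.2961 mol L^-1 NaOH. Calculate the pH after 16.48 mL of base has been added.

n(acid) = 0.1798 x 0.01920 = 0.003452 mol; n(NaOH) added = 0.2961 x 0.01648 = 0.004880 mol.
Base is in excess by 0.004880 - 0.003452 = 0.001428 mol in a total volume of 0.03568 L.
[OH^-] = 0.001428/0.03568 = 0.04001 M, so pOH = 1.40 and pH = 14.00 - 1.40 = 12.60.

12.60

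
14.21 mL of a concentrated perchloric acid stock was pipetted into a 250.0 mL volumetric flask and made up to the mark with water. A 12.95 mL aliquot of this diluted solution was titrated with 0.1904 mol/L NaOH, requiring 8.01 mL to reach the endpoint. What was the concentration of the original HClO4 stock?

n(NaOH) = 0.1904 x 0.008010 = 0.001525 mol.
n(HClO4) in the aliquot = 0.001525 mol.
[diluted HClO4] = 0.001525 / 0.01295 = 0.1178 M.
Dilution factor = 250.0/14.21 = 17.59, so [stock] = 0.1178 x 17.59 = 2.07 M.

2.07 M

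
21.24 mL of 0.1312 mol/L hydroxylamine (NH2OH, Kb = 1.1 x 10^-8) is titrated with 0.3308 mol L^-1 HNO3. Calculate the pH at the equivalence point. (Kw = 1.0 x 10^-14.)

3.53

n(NH2OH) = 0.1312 x 0.02124 = 0.002787 mol; V(HNO3) at equivalence = 0.002787/0.3308 = 0.008424 L.
At equivalence the base is fully converted to NH3OH+; total volume = 0.02966 L, so [NH3OH+] = 0.002787/0.02966 = 0.09394 M.
Ka(NH3OH+) = Kw/Kb = 1.0e-14 / 1.1 x 10^-8 = 9.09e-7.
[H^+] = sqrt(Ka x [NH3OH+]) = sqrt(9.09e-7 x 0.09394) = 0.000292 M.
pH = -log(0.000292) = 3.53.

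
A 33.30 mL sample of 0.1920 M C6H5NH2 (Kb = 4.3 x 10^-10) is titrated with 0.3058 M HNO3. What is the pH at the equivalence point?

n(C6H5NH2) = 0.1920 x 0.03330 = 0.006394 mol; V(HNO3) at equivalence = 0.006394/0.3058 = 0.02091 L.
At equivalence the base is fully converted to C6H5NH3+; total volume = 0.05421 L, so [C6H5NH3+] = 0.006394/0.05421 = 0.1179 M.
Ka(C6H5NH3+) = Kw/Kb = 1.0e-14 / 4.3 x 10^-10 = 2.33e-5.
[H^+] = sqrt(Ka x [C6H5NH3+]) = sqrt(2.33e-5 x 0.1179) = 0.00166 M.
pH = -log(0.00166) = 2.78.

2.78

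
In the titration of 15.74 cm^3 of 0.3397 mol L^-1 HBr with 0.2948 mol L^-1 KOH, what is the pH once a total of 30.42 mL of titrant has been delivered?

12.89

n(acid) = 0.3397 x 0.01574 = 0.005347 mol; n(KOH) added = 0.2948 x 0.03042 = 0.008968 mol.
Base is in excess by 0.008968 - 0.005347 = 0.003621 mol in a total volume of 0.04616 L.
[OH^-] = 0.003621/0.04616 = 0.07844 M, so pOH = 1.11 and pH = 14.00 - 1.11 = 12.89.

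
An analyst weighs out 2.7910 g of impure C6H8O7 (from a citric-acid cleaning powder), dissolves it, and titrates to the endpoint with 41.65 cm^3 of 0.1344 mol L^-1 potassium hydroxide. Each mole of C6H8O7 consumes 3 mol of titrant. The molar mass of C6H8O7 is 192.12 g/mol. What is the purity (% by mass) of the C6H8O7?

n(KOH) = 0.1344 x 0.04165 = 0.005598 mol.
n(C6H8O7) = 0.005598 / 3 = 0.001866 mol.
mass of C6H8O7 = 0.001866 x 192.12 = 0.3585 g.
% purity = 0.3585 / 2.7910 x 100 = 12.8%.

12.8%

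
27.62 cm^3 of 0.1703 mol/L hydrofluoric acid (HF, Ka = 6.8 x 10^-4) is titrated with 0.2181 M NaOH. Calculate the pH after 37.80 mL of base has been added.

n(acid) = 0.1703 x 0.02762 = 0.004704 mol; n(NaOH) added = 0.2181 x 0.03780 = 0.008244 mol.
Base is in excess by 0.008244 - 0.004704 = 0.003540 mol in a total volume of 0.06542 L.
[OH^-] = 0.003540/0.06542 = 0.05412 M, so pOH = 1.27 and pH = 14.00 - 1.27 = 12.73.

12.73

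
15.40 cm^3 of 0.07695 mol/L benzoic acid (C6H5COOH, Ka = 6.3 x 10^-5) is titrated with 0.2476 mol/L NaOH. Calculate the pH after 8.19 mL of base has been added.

n(acid) = 0.07695 x 0.01540 = 0.001185 mol; n(NaOH) added = 0.2476 x 0.008190 = 0.002028 mol.
Base is in excess by 0.002028 - 0.001185 = 0.0008428 mol in a total volume of 0.02359 L.
[OH^-] = 0.0008428/0.02359 = 0.03573 M, so pOH = 1.45 and pH = 14.00 - 1.45 = 12.55.

12.55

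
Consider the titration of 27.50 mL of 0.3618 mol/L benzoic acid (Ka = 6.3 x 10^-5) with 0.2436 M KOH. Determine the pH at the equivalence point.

n(C6H5COOH) = 0.3618 x 0.02750 = 0.009950 mol; V(KOH) at equivalence = 0.009950/0.2436 = 0.04084 L.
At equivalence all the acid is converted to C6H5COO-; total volume = 0.02750 + 0.04084 = 0.06834 L, so [C6H5COO-] = 0.009950/0.06834 = 0.1456 M.
Kb = Kw/Ka = 1.0e-14 / 6.3 x 10^-5 = 1.59e-10.
[OH^-] = sqrt(Kb x [C6H5COO-]) = sqrt(1.59e-10 x 0.1456) = 4.81e-6 M.
pOH = 5.32, so pH = 14.00 - 5.32 = 8.68.

8.68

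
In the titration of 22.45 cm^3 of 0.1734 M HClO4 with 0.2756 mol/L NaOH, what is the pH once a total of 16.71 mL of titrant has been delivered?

n(acid) = 0.1734 x 0.02245 = 0.003893 mol; n(NaOH) added = 0.2756 x 0.01671 = 0.004605 mol.
Base is in excess by 0.004605 - 0.003893 = 0.0007124 mol in a total volume of 0.03916 L.
[OH^-] = 0.0007124/0.03916 = 0.01819 M, so pOH = 1.74 and pH = 14.00 - 1.74 = 12.26.

12.26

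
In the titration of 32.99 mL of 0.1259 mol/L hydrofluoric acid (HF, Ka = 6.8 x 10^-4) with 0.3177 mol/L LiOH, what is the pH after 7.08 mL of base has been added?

Initial n(HF) = 0.1259 x 0.03299 = 0.004153 mol.
n(LiOH) added = 0.3177 x 0.007080 = 0.002249 mol, converting that many moles of HF to F-.
Remaining n(HF) = 0.001904 mol; n(F-) = 0.002249 mol.
By Henderson-Hasselbalch, pH = pKa + log([A^-]/[HA]) = 3.17 + log(0.002249/0.001904) = 3.17 + (+0.07) = 3.24.

3.24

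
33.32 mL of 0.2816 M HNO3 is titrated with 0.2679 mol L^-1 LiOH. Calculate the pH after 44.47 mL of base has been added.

n(acid) = 0.2816 x 0.03332 = 0.009383 mol; n(LiOH) added = 0.2679 x 0.04447 = 0.01191 mol.
Base is in excess by 0.01191 - 0.009383 = 0.002531 mol in a total volume of 0.07779 L.
[OH^-] = 0.002531/0.07779 = 0.03253 M, so pOH = 1.49 and pH = 14.00 - 1.49 = 12.51.

12.51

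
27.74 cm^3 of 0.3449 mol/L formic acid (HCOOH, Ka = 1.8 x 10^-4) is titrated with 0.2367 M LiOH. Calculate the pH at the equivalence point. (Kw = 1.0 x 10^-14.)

n(HCOOH) = 0.3449 x 0.02774 = 0.009568 mol; V(LiOH) at equivalence = 0.009568/0.2367 = 0.04042 L.
At equivalence all the acid is converted to HCOO-; total volume = 0.02774 + 0.04042 = 0.06816 L, so [HCOO-] = 0.009568/0.06816 = 0.1404 M.
Kb = Kw/Ka = 1.0e-14 / 1.8 x 10^-4 = 5.56e-11.
[OH^-] = sqrt(Kb x [HCOO-]) = sqrt(5.56e-11 x 0.1404) = 2.79e-6 M.
pOH = 5.55, so pH = 14.00 - 5.55 = 8.45.

8.45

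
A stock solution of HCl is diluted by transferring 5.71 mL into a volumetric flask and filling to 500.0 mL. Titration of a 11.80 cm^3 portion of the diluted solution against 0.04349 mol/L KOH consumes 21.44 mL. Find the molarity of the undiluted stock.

n(KOH) = 0.04349 x 0.02144 = 0.0009324 mol.
n(HCl) in the aliquot = 0.0009324 mol.
[diluted HCl] = 0.0009324 / 0.01180 = 0.07902 M.
Dilution factor = 500.0/5.710 = 87.57, so [stock] = 0.07902 x 87.57 = 6.92 M.

6.92 M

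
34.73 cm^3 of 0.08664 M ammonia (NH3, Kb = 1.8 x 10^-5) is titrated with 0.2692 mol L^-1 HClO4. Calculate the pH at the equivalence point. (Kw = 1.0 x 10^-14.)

n(NH3) = 0.08664 x 0.03473 = 0.003009 mol; V(HClO4) at equivalence = 0.003009/0.2692 = 0.01118 L.
At equivalence the base is fully converted to NH4+; total volume = 0.04591 L, so [NH4+] = 0.003009/0.04591 = 0.06554 M.
Ka(NH4+) = Kw/Kb = 1.0e-14 / 1.8 x 10^-5 = 5.56e-10.
[H^+] = sqrt(Ka x [NH4+]) = sqrt(5.56e-10 x 0.06554) = 6.03e-6 M.
pH = -log(6.03e-6) = 5.22.

5.22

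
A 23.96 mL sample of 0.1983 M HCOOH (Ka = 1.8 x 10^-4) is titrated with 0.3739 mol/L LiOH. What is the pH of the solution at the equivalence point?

8.43

n(HCOOH) = 0.1983 x 0.02396 = 0.004751 mol; V(LiOH) at equivalence = 0.004751/0.3739 = 0.01271 L.
At equivalence all the acid is converted to HCOO-; total volume = 0.02396 + 0.01271 = 0.03667 L, so [HCOO-] = 0.004751/0.03667 = 0.1296 M.
Kb = Kw/Ka = 1.0e-14 / 1.8 x 10^-4 = 5.56e-11.
[OH^-] = sqrt(Kb x [HCOO-]) = sqrt(5.56e-11 x 0.1296) = 2.68e-6 M.
pOH = 5.57, so pH = 14.00 - 5.57 = 8.43.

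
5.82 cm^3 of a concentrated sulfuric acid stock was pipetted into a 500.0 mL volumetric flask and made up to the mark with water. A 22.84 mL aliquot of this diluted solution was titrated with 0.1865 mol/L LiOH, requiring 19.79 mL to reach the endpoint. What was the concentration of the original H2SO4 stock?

n(LiOH) = 0.1865 x 0.01979 = 0.003691 mol.
n(H2SO4) in the aliquot = 0.003691 x 1/2 = 0.001845 mol.
[diluted H2SO4] = 0.001845 / 0.02284 = 0.08080 M.
Dilution factor = 500.0/5.820 = 85.91, so [stock] = 0.08080 x 85.91 = 6.94 M.

6.94 M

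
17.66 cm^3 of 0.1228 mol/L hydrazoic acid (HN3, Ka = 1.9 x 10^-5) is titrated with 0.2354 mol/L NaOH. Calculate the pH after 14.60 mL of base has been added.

n(acid) = 0.1228 x 0.01766 = 0.002169 mol; n(NaOH) added = 0.2354 x 0.01460 = 0.003437 mol.
Base is in excess by 0.003437 - 0.002169 = 0.001268 mol in a total volume of 0.03226 L.
[OH^-] = 0.001268/0.03226 = 0.03931 M, so pOH = 1.41 and pH = 14.00 - 1.41 = 12.59.

12.59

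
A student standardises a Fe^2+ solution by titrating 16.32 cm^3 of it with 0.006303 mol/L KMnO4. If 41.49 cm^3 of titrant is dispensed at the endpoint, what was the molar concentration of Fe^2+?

0.0801 M

n(KMnO4) = 0.006303 x 0.04149 = 0.0002615 mol.
From the balanced equation, 1 mol KMnO4 reacts with 5 mol Fe^2+, so n(Fe^2+) = 0.0002615 x 5/1 = 0.001308 mol.
[Fe^2+] = 0.001308 / 0.01632 L = 0.0801 M.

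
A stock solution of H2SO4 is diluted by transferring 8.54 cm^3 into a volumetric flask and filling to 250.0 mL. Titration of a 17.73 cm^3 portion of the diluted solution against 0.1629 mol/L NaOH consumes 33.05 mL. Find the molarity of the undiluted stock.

n(NaOH) = 0.1629 x 0.03305 = 0.005384 mol.
n(H2SO4) in the aliquot = 0.005384 x 1/2 = 0.002692 mol.
[diluted H2SO4] = 0.002692 / 0.01773 = 0.1518 M.
Dilution factor = 250.0/8.540 = 29.27, so [stock] = 0.1518 x 29.27 = 4.44 M.

4.44 M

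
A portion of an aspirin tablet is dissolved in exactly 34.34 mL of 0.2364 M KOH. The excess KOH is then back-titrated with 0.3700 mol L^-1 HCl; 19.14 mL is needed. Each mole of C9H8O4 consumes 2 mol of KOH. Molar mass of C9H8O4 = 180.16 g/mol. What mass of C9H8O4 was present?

0.0933 g

Total n(KOH) added = 0.2364 x 0.03434 = 0.008118 mol.
n(HCl) used = 0.3700 x 0.01914 = 0.007082 mol, which equals the excess n(KOH).
So n(KOH) consumed by the sample = 0.008118 - 0.007082 = 0.001036 mol.
n(C9H8O4) = 0.001036 / 2 = 0.0005181 mol.
mass = 0.0005181 mol x 180.16 g/mol = 0.0933 g.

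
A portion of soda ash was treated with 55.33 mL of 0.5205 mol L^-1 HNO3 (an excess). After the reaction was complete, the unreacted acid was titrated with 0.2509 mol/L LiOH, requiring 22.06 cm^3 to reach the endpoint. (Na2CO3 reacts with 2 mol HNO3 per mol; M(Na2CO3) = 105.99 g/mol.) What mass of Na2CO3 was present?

Total n(HNO3) added = 0.5205 x 0.05533 = 0.02880 mol.
n(LiOH) used = 0.2509 x 0.02206 = 0.005535 mol, which equals the excess n(HNO3).
So n(HNO3) consumed by the sample = 0.02880 - 0.005535 = 0.02326 mol.
n(Na2CO3) = 0.02326 / 2 = 0.01163 mol.
mass = 0.01163 mol x 105.99 g/mol = 1.23 g.

1.23 g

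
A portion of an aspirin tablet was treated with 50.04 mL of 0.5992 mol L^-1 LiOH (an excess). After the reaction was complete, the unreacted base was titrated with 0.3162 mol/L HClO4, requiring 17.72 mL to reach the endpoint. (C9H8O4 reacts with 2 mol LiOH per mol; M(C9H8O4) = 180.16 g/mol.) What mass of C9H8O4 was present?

Total n(LiOH) added = 0.5992 x 0.05004 = 0.02998 mol.
n(HClO4) used = 0.3162 x 0.01772 = 0.005603 mol, which equals the excess n(LiOH).
So n(LiOH) consumed by the sample = 0.02998 - 0.005603 = 0.02438 mol.
n(C9H8O4) = 0.02438 / 2 = 0.01219 mol.
mass = 0.01219 mol x 180.16 g/mol = 2.20 g.

2.20 g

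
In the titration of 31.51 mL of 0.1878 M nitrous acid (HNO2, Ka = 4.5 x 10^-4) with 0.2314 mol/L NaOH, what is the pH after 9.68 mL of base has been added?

Initial n(HNO2) = 0.1878 x 0.03151 = 0.005918 mol.
n(NaOH) added = 0.2314 x 0.009680 = 0.002240 mol, converting that many moles of HNO2 to NO2-.
Remaining n(HNO2) = 0.003678 mol; n(NO2-) = 0.002240 mol.
By Henderson-Hasselbalch, pH = pKa + log([A^-]/[HA]) = 3.35 + log(0.002240/0.003678) = 3.35 + (-0.22) = 3.13.

3.13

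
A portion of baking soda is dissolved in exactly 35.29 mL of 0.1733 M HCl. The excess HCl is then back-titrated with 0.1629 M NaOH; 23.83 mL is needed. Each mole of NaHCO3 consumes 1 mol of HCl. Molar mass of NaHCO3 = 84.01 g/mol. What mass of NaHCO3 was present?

0.188 g

Total n(HCl) added = 0.1733 x 0.03529 = 0.006116 mol.
n(NaOH) used = 0.1629 x 0.02383 = 0.003882 mol, which equals the excess n(HCl).
So n(HCl) consumed by the sample = 0.006116 - 0.003882 = 0.002234 mol.
n(NaHCO3) = 0.002234 / 1 = 0.002234 mol.
mass = 0.002234 mol x 84.01 g/mol = 0.188 g.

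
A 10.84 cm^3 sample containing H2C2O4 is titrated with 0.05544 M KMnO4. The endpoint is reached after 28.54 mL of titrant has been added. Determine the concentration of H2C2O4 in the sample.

0.365 M

n(KMnO4) = 0.05544 x 0.02854 = 0.001582 mol.
From the balanced equation, 2 mol KMnO4 reacts with 5 mol H2C2O4, so n(H2C2O4) = 0.001582 x 5/2 = 0.003956 mol.
[H2C2O4] = 0.003956 / 0.01084 L = 0.365 M.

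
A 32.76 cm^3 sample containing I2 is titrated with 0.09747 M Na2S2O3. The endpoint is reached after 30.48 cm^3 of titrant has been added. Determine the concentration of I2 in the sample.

n(Na2S2O3) = 0.09747 x 0.03048 = 0.002971 mol.
From the balanced equation, 2 mol Na2S2O3 reacts with 1 mol I2, so n(I2) = 0.002971 x 1/2 = 0.001485 mol.
[I2] = 0.001485 / 0.03276 L = 0.0453 M.

0.0453 M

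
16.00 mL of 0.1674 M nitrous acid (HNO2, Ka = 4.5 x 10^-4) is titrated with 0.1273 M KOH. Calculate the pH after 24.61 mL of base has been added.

12.05

n(acid) = 0.1674 x 0.01600 = 0.002678 mol; n(KOH) added = 0.1273 x 0.02461 = 0.003133 mol.
Base is in excess by 0.003133 - 0.002678 = 0.0004545 mol in a total volume of 0.04061 L.
[OH^-] = 0.0004545/0.04061 = 0.01119 M, so pOH = 1.95 and pH = 14.00 - 1.95 = 12.05.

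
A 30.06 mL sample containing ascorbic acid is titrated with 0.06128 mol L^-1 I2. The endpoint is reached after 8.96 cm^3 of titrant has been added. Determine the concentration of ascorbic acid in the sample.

n(I2) = 0.06128 x 0.008960 = 0.0005491 mol.
From the balanced equation, 1 mol I2 reacts with 1 mol ascorbic acid, so n(ascorbic acid) = 0.0005491 x 1/1 = 0.0005491 mol.
[ascorbic acid] = 0.0005491 / 0.03006 L = 0.0183 M.

0.0183 M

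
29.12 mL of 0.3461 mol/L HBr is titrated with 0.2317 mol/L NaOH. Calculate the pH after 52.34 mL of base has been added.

n(acid) = 0.3461 x 0.02912 = 0.01008 mol; n(NaOH) added = 0.2317 x 0.05234 = 0.01213 mol.
Base is in excess by 0.01213 - 0.01008 = 0.002049 mol in a total volume of 0.08146 L.
[OH^-] = 0.002049/0.08146 = 0.02515 M, so pOH = 1.60 and pH = 14.00 - 1.60 = 12.40.

12.40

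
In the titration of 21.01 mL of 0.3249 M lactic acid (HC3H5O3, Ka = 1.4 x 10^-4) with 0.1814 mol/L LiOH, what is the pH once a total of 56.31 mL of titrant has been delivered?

n(acid) = 0.3249 x 0.02101 = 0.006826 mol; n(LiOH) added = 0.1814 x 0.05631 = 0.01021 mol.
Base is in excess by 0.01021 - 0.006826 = 0.003388 mol in a total volume of 0.07732 L.
[OH^-] = 0.003388/0.07732 = 0.04382 M, so pOH = 1.36 and pH = 14.00 - 1.36 = 12.64.

12.64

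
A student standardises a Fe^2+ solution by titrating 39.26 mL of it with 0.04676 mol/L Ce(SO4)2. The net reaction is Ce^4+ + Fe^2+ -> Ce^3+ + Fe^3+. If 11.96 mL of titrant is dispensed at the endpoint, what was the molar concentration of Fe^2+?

n(Ce(SO4)2) = 0.04676 x 0.01196 = 0.0005592 mol.
From the balanced equation, 1 mol Ce(SO4)2 reacts with 1 mol Fe^2+, so n(Fe^2+) = 0.0005592 x 1/1 = 0.0005592 mol.
[Fe^2+] = 0.0005592 / 0.03926 L = 0.0142 M.

0.0142 M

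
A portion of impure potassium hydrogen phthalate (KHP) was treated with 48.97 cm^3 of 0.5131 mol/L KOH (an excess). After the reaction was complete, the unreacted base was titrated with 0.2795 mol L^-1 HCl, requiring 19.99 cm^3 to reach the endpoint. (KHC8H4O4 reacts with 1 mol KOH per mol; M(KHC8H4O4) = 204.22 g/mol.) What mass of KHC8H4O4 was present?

Total n(KOH) added = 0.5131 x 0.04897 = 0.02513 mol.
n(HCl) used = 0.2795 x 0.01999 = 0.005587 mol, which equals the excess n(KOH).
So n(KOH) consumed by the sample = 0.02513 - 0.005587 = 0.01954 mol.
n(KHC8H4O4) = 0.01954 / 1 = 0.01954 mol.
mass = 0.01954 mol x 204.22 g/mol = 3.99 g.

3.99 g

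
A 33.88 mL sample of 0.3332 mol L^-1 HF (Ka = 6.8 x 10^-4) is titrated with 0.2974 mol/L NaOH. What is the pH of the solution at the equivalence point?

n(HF) = 0.3332 x 0.03388 = 0.01129 mol; V(NaOH) at equivalence = 0.01129/0.2974 = 0.03796 L.
At equivalence all the acid is converted to F-; total volume = 0.03388 + 0.03796 = 0.07184 L, so [F-] = 0.01129/0.07184 = 0.1571 M.
Kb = Kw/Ka = 1.0e-14 / 6.8 x 10^-4 = 1.47e-11.
[OH^-] = sqrt(Kb x [F-]) = sqrt(1.47e-11 x 0.1571) = 1.52e-6 M.
pOH = 5.82, so pH = 14.00 - 5.82 = 8.18.

8.18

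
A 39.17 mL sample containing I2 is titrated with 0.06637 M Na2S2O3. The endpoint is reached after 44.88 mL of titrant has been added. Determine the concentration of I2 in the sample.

0.0380 M

n(Na2S2O3) = 0.06637 x 0.04488 = 0.002979 mol.
From the balanced equation, 2 mol Na2S2O3 reacts with 1 mol I2, so n(I2) = 0.002979 x 1/2 = 0.001489 mol.
[I2] = 0.001489 / 0.03917 L = 0.0380 M.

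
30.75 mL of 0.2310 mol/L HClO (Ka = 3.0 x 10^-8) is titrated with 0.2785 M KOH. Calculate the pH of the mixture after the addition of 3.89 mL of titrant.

6.78

Initial n(HClO) = 0.2310 x 0.03075 = 0.007103 mol.
n(KOH) added = 0.2785 x 0.003890 = 0.001083 mol, converting that many moles of HClO to ClO-.
Remaining n(HClO) = 0.006020 mol; n(ClO-) = 0.001083 mol.
By Henderson-Hasselbalch, pH = pKa + log([A^-]/[HA]) = 7.52 + log(0.001083/0.006020) = 7.52 + (-0.74) = 6.78.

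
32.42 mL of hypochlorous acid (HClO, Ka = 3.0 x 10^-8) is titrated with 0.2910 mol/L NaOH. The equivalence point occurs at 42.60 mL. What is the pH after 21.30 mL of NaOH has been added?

21.30 mL is exactly half the equivalence volume (42.60/2), i.e. the half-equivalence point.
There, n(HA) = n(A^-), so pH = pKa = -log(3.0 x 10^-8) = 7.52.

7.52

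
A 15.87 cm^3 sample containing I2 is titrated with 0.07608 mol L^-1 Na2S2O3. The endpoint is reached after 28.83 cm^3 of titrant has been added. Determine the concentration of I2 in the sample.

n(Na2S2O3) = 0.07608 x 0.02883 = 0.002193 mol.
From the balanced equation, 2 mol Na2S2O3 reacts with 1 mol I2, so n(I2) = 0.002193 x 1/2 = 0.001097 mol.
[I2] = 0.001097 / 0.01587 L = 0.0691 M.

0.0691 M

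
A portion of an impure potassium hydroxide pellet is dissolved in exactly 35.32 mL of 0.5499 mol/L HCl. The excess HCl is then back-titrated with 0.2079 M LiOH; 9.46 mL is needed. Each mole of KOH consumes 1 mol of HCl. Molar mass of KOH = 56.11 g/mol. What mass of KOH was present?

Total n(HCl) added = 0.5499 x 0.03532 = 0.01942 mol.
n(LiOH) used = 0.2079 x 0.009460 = 0.001967 mol, which equals the excess n(HCl).
So n(HCl) consumed by the sample = 0.01942 - 0.001967 = 0.01746 mol.
n(KOH) = 0.01746 / 1 = 0.01746 mol.
mass = 0.01746 mol x 56.11 g/mol = 0.979 g.

0.979 g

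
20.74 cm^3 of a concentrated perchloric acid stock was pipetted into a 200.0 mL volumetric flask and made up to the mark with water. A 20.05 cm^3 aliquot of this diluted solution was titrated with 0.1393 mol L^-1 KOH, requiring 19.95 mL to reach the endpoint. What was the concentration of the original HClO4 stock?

1.34 M

n(KOH) = 0.1393 x 0.01995 = 0.002779 mol.
n(HClO4) in the aliquot = 0.002779 mol.
[diluted HClO4] = 0.002779 / 0.02005 = 0.1386 M.
Dilution factor = 200.0/20.74 = 9.643, so [stock] = 0.1386 x 9.643 = 1.34 M.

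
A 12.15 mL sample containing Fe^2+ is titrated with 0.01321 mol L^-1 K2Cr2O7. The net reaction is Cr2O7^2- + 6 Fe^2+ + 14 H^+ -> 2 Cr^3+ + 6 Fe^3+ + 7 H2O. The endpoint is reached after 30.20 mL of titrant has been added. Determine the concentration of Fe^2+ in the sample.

0.197 M

n(K2Cr2O7) = 0.01321 x 0.03020 = 0.0003989 mol.
From the balanced equation, 1 mol K2Cr2O7 reacts with 6 mol Fe^2+, so n(Fe^2+) = 0.0003989 x 6/1 = 0.002394 mol.
[Fe^2+] = 0.002394 / 0.01215 L = 0.197 M.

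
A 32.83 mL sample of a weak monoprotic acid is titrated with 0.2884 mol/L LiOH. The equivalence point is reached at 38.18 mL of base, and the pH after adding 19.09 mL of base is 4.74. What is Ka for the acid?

19.09 mL is half of the equivalence volume, so this is the half-equivalence point where [HA] = [A^-].
At half-equivalence pH = pKa, so pKa = 4.74.
Ka = 10^(-4.74) = 1.8 x 10^-5.

1.8 x 10^-5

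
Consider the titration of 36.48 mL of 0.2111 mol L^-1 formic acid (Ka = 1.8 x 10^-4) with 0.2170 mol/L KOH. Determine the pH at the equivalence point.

n(HCOOH) = 0.2111 x 0.03648 = 0.007701 mol; V(KOH) at equivalence = 0.007701/0.2170 = 0.03549 L.
At equivalence all the acid is converted to HCOO-; total volume = 0.03648 + 0.03549 = 0.07197 L, so [HCOO-] = 0.007701/0.07197 = 0.1070 M.
Kb = Kw/Ka = 1.0e-14 / 1.8 x 10^-4 = 5.56e-11.
[OH^-] = sqrt(Kb x [HCOO-]) = sqrt(5.56e-11 x 0.1070) = 2.44e-6 M.
pOH = 5.61, so pH = 14.00 - 5.61 = 8.39.

8.39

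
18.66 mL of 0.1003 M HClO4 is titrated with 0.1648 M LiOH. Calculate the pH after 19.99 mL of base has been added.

n(acid) = 0.1003 x 0.01866 = 0.001872 mol; n(LiOH) added = 0.1648 x 0.01999 = 0.003294 mol.
Base is in excess by 0.003294 - 0.001872 = 0.001423 mol in a total volume of 0.03865 L.
[OH^-] = 0.001423/0.03865 = 0.03681 M, so pOH = 1.43 and pH = 14.00 - 1.43 = 12.57.

12.57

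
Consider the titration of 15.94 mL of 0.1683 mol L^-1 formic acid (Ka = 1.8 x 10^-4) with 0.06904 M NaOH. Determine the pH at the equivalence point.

n(HCOOH) = 0.1683 x 0.01594 = 0.002683 mol; V(NaOH) at equivalence = 0.002683/0.06904 = 0.03886 L.
At equivalence all the acid is converted to HCOO-; total volume = 0.01594 + 0.03886 = 0.05480 L, so [HCOO-] = 0.002683/0.05480 = 0.04896 M.
Kb = Kw/Ka = 1.0e-14 / 1.8 x 10^-4 = 5.56e-11.
[OH^-] = sqrt(Kb x [HCOO-]) = sqrt(5.56e-11 x 0.04896) = 1.65e-6 M.
pOH = 5.78, so pH = 14.00 - 5.78 = 8.22.

8.22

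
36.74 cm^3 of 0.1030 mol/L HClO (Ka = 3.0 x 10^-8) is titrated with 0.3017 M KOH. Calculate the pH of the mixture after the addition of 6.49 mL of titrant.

Initial n(HClO) = 0.1030 x 0.03674 = 0.003784 mol.
n(KOH) added = 0.3017 x 0.006490 = 0.001958 mol, converting that many moles of HClO to ClO-.
Remaining n(HClO) = 0.001826 mol; n(ClO-) = 0.001958 mol.
By Henderson-Hasselbalch, pH = pKa + log([A^-]/[HA]) = 7.52 + log(0.001958/0.001826) = 7.52 + (+0.03) = 7.55.

7.55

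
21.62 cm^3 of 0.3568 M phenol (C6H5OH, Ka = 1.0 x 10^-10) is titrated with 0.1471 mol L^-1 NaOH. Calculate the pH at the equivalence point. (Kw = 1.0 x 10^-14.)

n(C6H5OH) = 0.3568 x 0.02162 = 0.007714 mol; V(NaOH) at equivalence = 0.007714/0.1471 = 0.05244 L.
At equivalence all the acid is converted to C6H5O-; total volume = 0.02162 + 0.05244 = 0.07406 L, so [C6H5O-] = 0.007714/0.07406 = 0.1042 M.
Kb = Kw/Ka = 1.0e-14 / 1.0 x 10^-10 = 0.000100.
[OH^-] = sqrt(Kb x [C6H5O-]) = sqrt(0.000100 x 0.1042) = 0.00323 M.
pOH = 2.49, so pH = 14.00 - 2.49 = 11.51.

11.51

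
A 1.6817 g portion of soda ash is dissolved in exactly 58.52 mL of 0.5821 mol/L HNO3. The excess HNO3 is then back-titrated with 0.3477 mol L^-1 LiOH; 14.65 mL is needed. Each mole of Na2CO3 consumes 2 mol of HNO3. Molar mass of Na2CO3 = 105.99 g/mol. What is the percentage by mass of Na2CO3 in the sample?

91.3%

Total n(HNO3) added = 0.5821 x 0.05852 = 0.03406 mol.
n(LiOH) used = 0.3477 x 0.01465 = 0.005094 mol, which equals the excess n(HNO3).
So n(HNO3) consumed by the sample = 0.03406 - 0.005094 = 0.02897 mol.
n(Na2CO3) = 0.02897 / 2 = 0.01449 mol.
mass Na2CO3 = 0.01449 x 105.99 = 1.535 g, so %Na2CO3 = 1.535/1.6817 x 100 = 91.3%.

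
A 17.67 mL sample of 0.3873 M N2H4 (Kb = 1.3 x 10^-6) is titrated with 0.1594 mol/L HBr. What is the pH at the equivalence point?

n(N2H4) = 0.3873 x 0.01767 = 0.006844 mol; V(HBr) at equivalence = 0.006844/0.1594 = 0.04293 L.
At equivalence the base is fully converted to N2H5+; total volume = 0.06060 L, so [N2H5+] = 0.006844/0.06060 = 0.1129 M.
Ka(N2H5+) = Kw/Kb = 1.0e-14 / 1.3 x 10^-6 = 7.69e-9.
[H^+] = sqrt(Ka x [N2H5+]) = sqrt(7.69e-9 x 0.1129) = 2.95e-5 M.
pH = -log(2.95e-5) = 4.53.

4.53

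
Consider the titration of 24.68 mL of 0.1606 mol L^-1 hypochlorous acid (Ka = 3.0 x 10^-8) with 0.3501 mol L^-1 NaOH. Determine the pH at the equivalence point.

n(HClO) = 0.1606 x 0.02468 = 0.003964 mol; V(NaOH) at equivalence = 0.003964/0.3501 = 0.01132 L.
At equivalence all the acid is converted to ClO-; total volume = 0.02468 + 0.01132 = 0.03600 L, so [ClO-] = 0.003964/0.03600 = 0.1101 M.
Kb = Kw/Ka = 1.0e-14 / 3.0 x 10^-8 = 3.33e-7.
[OH^-] = sqrt(Kb x [ClO-]) = sqrt(3.33e-7 x 0.1101) = 0.000192 M.
pOH = 3.72, so pH = 14.00 - 3.72 = 10.28.

10.28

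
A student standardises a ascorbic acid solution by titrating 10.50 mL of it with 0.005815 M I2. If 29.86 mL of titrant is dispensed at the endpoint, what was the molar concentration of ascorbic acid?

n(I2) = 0.005815 x 0.02986 = 0.0001736 mol.
From the balanced equation, 1 mol I2 reacts with 1 mol ascorbic acid, so n(ascorbic acid) = 0.0001736 x 1/1 = 0.0001736 mol.
[ascorbic acid] = 0.0001736 / 0.01050 L = 0.0165 M.

0.0165 M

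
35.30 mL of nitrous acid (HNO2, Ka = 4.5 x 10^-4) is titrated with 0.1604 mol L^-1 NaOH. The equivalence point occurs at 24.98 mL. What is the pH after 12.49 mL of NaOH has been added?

3.35

12.49 mL is exactly half the equivalence volume (24.98/2), i.e. the half-equivalence point.
There, n(HA) = n(A^-), so pH = pKa = -log(4.5 x 10^-4) = 3.35.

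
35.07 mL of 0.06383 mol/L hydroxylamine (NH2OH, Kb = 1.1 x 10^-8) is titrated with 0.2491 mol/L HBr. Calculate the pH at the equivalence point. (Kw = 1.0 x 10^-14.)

n(NH2OH) = 0.06383 x 0.03507 = 0.002239 mol; V(HBr) at equivalence = 0.002239/0.2491 = 0.008986 L.
At equivalence the base is fully converted to NH3OH+; total volume = 0.04406 L, so [NH3OH+] = 0.002239/0.04406 = 0.05081 M.
Ka(NH3OH+) = Kw/Kb = 1.0e-14 / 1.1 x 10^-8 = 9.09e-7.
[H^+] = sqrt(Ka x [NH3OH+]) = sqrt(9.09e-7 x 0.05081) = 0.000215 M.
pH = -log(0.000215) = 3.67.

3.67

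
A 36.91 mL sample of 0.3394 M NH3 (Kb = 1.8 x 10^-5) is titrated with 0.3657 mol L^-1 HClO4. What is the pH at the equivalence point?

5.00

n(NH3) = 0.3394 x 0.03691 = 0.01253 mol; V(HClO4) at equivalence = 0.01253/0.3657 = 0.03426 L.
At equivalence the base is fully converted to NH4+; total volume = 0.07117 L, so [NH4+] = 0.01253/0.07117 = 0.1760 M.
Ka(NH4+) = Kw/Kb = 1.0e-14 / 1.8 x 10^-5 = 5.56e-10.
[H^+] = sqrt(Ka x [NH4+]) = sqrt(5.56e-10 x 0.1760) = 9.89e-6 M.
pH = -log(9.89e-6) = 5.00.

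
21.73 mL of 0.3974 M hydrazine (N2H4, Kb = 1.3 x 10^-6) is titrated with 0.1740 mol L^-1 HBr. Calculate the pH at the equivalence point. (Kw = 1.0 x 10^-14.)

n(N2H4) = 0.3974 x 0.02173 = 0.008636 mol; V(HBr) at equivalence = 0.008636/0.1740 = 0.04963 L.
At equivalence the base is fully converted to N2H5+; total volume = 0.07136 L, so [N2H5+] = 0.008636/0.07136 = 0.1210 M.
Ka(N2H5+) = Kw/Kb = 1.0e-14 / 1.3 x 10^-6 = 7.69e-9.
[H^+] = sqrt(Ka x [N2H5+]) = sqrt(7.69e-9 x 0.1210) = 3.05e-5 M.
pH = -log(3.05e-5) = 4.52.

4.52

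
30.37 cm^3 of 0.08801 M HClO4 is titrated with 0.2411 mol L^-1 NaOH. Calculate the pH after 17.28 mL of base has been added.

n(acid) = 0.08801 x 0.03037 = 0.002673 mol; n(NaOH) added = 0.2411 x 0.01728 = 0.004166 mol.
Base is in excess by 0.004166 - 0.002673 = 0.001493 mol in a total volume of 0.04765 L.
[OH^-] = 0.001493/0.04765 = 0.03134 M, so pOH = 1.50 and pH = 14.00 - 1.50 = 12.50.

12.50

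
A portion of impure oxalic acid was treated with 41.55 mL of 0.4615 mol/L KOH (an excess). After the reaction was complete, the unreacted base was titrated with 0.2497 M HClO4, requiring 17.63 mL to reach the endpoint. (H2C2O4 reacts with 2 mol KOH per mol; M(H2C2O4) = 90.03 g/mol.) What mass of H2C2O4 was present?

0.665 g

Total n(KOH) added = 0.4615 x 0.04155 = 0.01918 mol.
n(HClO4) used = 0.2497 x 0.01763 = 0.004402 mol, which equals the excess n(KOH).
So n(KOH) consumed by the sample = 0.01918 - 0.004402 = 0.01477 mol.
n(H2C2O4) = 0.01477 / 2 = 0.007387 mol.
mass = 0.007387 mol x 90.03 g/mol = 0.665 g.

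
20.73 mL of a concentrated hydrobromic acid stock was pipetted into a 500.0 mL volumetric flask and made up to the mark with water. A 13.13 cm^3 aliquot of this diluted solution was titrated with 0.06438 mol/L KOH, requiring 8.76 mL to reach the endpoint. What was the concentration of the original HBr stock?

n(KOH) = 0.06438 x 0.008760 = 0.0005640 mol.
n(HBr) in the aliquot = 0.0005640 mol.
[diluted HBr] = 0.0005640 / 0.01313 = 0.04295 M.
Dilution factor = 500.0/20.73 = 24.12, so [stock] = 0.04295 x 24.12 = 1.04 M.

1.04 M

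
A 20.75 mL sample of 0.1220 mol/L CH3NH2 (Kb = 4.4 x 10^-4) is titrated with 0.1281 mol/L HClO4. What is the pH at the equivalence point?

5.92

n(CH3NH2) = 0.1220 x 0.02075 = 0.002531 mol; V(HClO4) at equivalence = 0.002531/0.1281 = 0.01976 L.
At equivalence the base is fully converted to CH3NH3+; total volume = 0.04051 L, so [CH3NH3+] = 0.002531/0.04051 = 0.06249 M.
Ka(CH3NH3+) = Kw/Kb = 1.0e-14 / 4.4 x 10^-4 = 2.27e-11.
[H^+] = sqrt(Ka x [CH3NH3+]) = sqrt(2.27e-11 x 0.06249) = 1.19e-6 M.
pH = -log(1.19e-6) = 5.92.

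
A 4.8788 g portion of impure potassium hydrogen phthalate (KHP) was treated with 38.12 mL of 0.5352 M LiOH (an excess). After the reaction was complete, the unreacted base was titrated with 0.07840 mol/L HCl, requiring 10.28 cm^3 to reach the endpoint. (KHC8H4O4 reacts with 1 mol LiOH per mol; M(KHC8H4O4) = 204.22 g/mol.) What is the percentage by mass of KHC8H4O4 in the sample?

Total n(LiOH) added = 0.5352 x 0.03812 = 0.02040 mol.
n(HCl) used = 0.07840 x 0.01028 = 0.0008060 mol, which equals the excess n(LiOH).
So n(LiOH) consumed by the sample = 0.02040 - 0.0008060 = 0.01960 mol.
n(KHC8H4O4) = 0.01960 / 1 = 0.01960 mol.
mass KHC8H4O4 = 0.01960 x 204.22 = 4.002 g, so %KHC8H4O4 = 4.002/4.8788 x 100 = 82.0%.

82.0%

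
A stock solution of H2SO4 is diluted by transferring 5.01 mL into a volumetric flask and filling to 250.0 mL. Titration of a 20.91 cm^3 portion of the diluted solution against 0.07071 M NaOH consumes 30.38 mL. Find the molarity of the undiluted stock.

2.56 M

n(NaOH) = 0.07071 x 0.03038 = 0.002148 mol.
n(H2SO4) in the aliquot = 0.002148 x 1/2 = 0.001074 mol.
[diluted H2SO4] = 0.001074 / 0.02091 = 0.05137 M.
Dilution factor = 250.0/5.010 = 49.90, so [stock] = 0.05137 x 49.90 = 2.56 M.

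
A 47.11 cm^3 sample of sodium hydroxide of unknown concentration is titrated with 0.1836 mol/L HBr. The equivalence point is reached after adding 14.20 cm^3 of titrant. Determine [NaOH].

n(HBr) delivered = 0.1836 x 0.01420 = 0.002607 mol.
For a 1:1 reaction, n(NaOH) = 0.002607 mol.
[NaOH] = 0.002607 mol / 0.04711 L = 0.0553 M.

0.0553 M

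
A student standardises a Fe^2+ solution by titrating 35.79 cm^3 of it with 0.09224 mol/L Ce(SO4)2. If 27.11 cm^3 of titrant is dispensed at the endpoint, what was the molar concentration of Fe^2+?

0.0699 M

n(Ce(SO4)2) = 0.09224 x 0.02711 = 0.002501 mol.
From the balanced equation, 1 mol Ce(SO4)2 reacts with 1 mol Fe^2+, so n(Fe^2+) = 0.002501 x 1/1 = 0.002501 mol.
[Fe^2+] = 0.002501 / 0.03579 L = 0.0699 M.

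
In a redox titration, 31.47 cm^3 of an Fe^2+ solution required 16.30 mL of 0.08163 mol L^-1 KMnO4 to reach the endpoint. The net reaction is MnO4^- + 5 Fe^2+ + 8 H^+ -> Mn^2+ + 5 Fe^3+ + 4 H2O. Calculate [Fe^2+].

n(KMnO4) = 0.08163 x 0.01630 = 0.001331 mol.
From the balanced equation, 1 mol KMnO4 reacts with 5 mol Fe^2+, so n(Fe^2+) = 0.001331 x 5/1 = 0.006653 mol.
[Fe^2+] = 0.006653 / 0.03147 L = 0.211 M.

0.211 M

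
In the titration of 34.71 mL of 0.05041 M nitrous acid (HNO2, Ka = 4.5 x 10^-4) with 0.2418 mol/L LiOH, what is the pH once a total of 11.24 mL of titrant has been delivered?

12.32

n(acid) = 0.05041 x 0.03471 = 0.001750 mol; n(LiOH) added = 0.2418 x 0.01124 = 0.002718 mol.
Base is in excess by 0.002718 - 0.001750 = 0.0009681 mol in a total volume of 0.04595 L.
[OH^-] = 0.0009681/0.04595 = 0.02107 M, so pOH = 1.68 and pH = 14.00 - 1.68 = 12.32.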